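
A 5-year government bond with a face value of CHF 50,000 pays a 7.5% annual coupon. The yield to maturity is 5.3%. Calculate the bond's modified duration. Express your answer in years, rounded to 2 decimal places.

4.16 years

Periodic yield y = 0.053. First find Macaulay duration:
  t   CF        PV=CF/(1+0.053)^t    t·PV
  1     3,750.00     3,561.2536     3,561.2536
  2     3,750.00     3,382.0072     6,764.0144
  3     3,750.00     3,211.7827     9,635.3481
  4     3,750.00     3,050.1260    12,200.5041
  5    53,750.00    41,518.0180   207,590.0899
  Σ                 54,723.1874   239,751.2100
P = 54,723.1874; Macaulay duration = 239,751.2100 / 54,723.1874 = 4.38116 years.
Modified duration = D_Mac / (1 + y) = 4.38116 / 1.053 = 4.16065 years.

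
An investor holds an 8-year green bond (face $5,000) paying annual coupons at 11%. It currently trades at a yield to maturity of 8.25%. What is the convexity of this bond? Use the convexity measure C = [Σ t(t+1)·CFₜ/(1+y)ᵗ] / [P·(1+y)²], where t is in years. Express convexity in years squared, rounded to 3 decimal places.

With y = 0.0825:
  t   CF        PV=CF/(1+0.0825)^t    t·PV        t(t+1)·PV
  1       550.00       508.0831       508.0831       1,016.1663
  2       550.00       469.3609       938.7217       2,816.1652
  3       550.00       433.5897     1,300.7692       5,203.0766
  4       550.00       400.5448     1,602.1791       8,010.8955
  5       550.00       370.0183     1,850.0913      11,100.5480
  6       550.00       341.8183     2,050.9096      14,356.3669
  7       550.00       315.7674     2,210.3721      17,682.9770
  8     5,550.00     2,943.5387    23,548.3092     211,934.7829
  Σ                  5,782.7211    34,009.4354     272,120.9784
P = 5,782.7211.
Convexity = Σ t(t+1)·PV / [P·(1+y)²] = 272,120.9784 / (5,782.7211 × 1.171806) = 40.15817.

40.158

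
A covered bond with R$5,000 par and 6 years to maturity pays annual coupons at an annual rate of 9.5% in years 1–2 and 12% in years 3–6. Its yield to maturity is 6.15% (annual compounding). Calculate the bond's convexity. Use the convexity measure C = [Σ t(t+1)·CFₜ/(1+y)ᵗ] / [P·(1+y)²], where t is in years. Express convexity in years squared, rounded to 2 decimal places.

With y = 0.0615:
  t   CF        PV=CF/(1+0.0615)^t    t·PV        t(t+1)·PV
  1       475.00       447.4800       447.4800         894.9600
  2       475.00       421.5544       843.1088       2,529.3263
  3       600.00       501.6390     1,504.9169       6,019.6675
  4       600.00       472.5756     1,890.3022       9,451.5112
  5       600.00       445.1960     2,225.9800      13,355.8801
  6     5,600.00     3,914.4255    23,486.5532     164,405.8725
  Σ                  6,202.8704    30,398.3411     196,657.2176
P = 6,202.8704.
Convexity = Σ t(t+1)·PV / [P·(1+y)²] = 196,657.2176 / (6,202.8704 × 1.126782) = 28.13696.

28.14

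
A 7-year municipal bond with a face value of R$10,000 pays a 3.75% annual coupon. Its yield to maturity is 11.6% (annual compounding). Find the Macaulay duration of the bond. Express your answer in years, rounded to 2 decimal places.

Periodic yield y = 0.116. Discount each cash flow and weight by its year:
  t   CF        PV=CF/(1+0.116)^t    t·PV
  1       375.00       336.0215       336.0215
  2       375.00       301.0945       602.1891
  3       375.00       269.7980       809.3939
  4       375.00       241.7545       967.0178
  5       375.00       216.6259     1,083.1293
  6       375.00       194.1092     1,164.6551
  7    10,375.00     4,812.1454    33,685.0180
  Σ                  6,371.5489    38,647.4247
Price P = Σ PV = 6,371.5489.
Macaulay duration = Σ(t·PV) / P = 38,647.4247 / 6,371.5489 = 6.06562 years.

6.07 years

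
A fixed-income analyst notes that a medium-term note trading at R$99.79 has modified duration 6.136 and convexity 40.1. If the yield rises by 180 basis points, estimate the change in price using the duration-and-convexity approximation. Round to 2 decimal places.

Duration effect: -D_mod·Δy = -6.136 × (+0.018) = -0.110448
Convexity effect: ½·C·(Δy)² = 0.5 × 40.1 × (0.018)² = +0.0064962
ΔP/P ≈ -0.110448 + 0.0064962 = -0.1039518
ΔP ≈ 99.79 × (-0.1039518) = -10.373350122.

-R$10.37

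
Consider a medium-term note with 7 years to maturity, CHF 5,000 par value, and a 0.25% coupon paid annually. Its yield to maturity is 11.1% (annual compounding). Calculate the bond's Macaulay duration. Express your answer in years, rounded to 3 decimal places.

Periodic yield y = 0.111. Discount each cash flow and weight by its year:
  t   CF        PV=CF/(1+0.111)^t    t·PV
  1        12.50        11.2511        11.2511
  2        12.50        10.1270        20.2541
  3        12.50         9.1152        27.3457
  4        12.50         8.2045        32.8181
  5        12.50         7.3848        36.9241
  6        12.50         6.6470        39.8820
  7     5,012.50     2,399.1421    16,793.9947
  Σ                  2,451.8718    16,962.4698
Price P = Σ PV = 2,451.8718.
Macaulay duration = Σ(t·PV) / P = 16,962.4698 / 2,451.8718 = 6.91817 years.

6.918 years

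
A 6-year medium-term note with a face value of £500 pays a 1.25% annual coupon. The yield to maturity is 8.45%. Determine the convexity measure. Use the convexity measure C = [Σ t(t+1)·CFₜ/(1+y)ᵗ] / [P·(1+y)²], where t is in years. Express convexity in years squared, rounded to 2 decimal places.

33.89

With y = 0.0845:
  t   CF        PV=CF/(1+0.0845)^t    t·PV        t(t+1)·PV
  1         6.25         5.7630         5.7630          11.5260
  2         6.25         5.3140        10.6280          31.8840
  3         6.25         4.8999        14.6998          58.7994
  4         6.25         4.5182        18.0726          90.3632
  5         6.25         4.1661        20.8306         124.9837
  6       506.25       311.1628     1,866.9769      13,068.8384
  Σ                    335.8241     1,936.9710      13,386.3948
P = 335.8241.
Convexity = Σ t(t+1)·PV / [P·(1+y)²] = 13,386.3948 / (335.8241 × 1.176140) = 33.89165.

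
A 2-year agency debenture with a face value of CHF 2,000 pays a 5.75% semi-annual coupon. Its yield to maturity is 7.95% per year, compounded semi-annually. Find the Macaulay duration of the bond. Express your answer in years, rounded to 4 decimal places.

1.9158 years

Periodic yield y = 0.03975. Discount each cash flow and weight by its period:
  t   CF        PV=CF/(1+0.03975)^t    t·PV
  1        57.50        55.3018        55.3018
  2        57.50        53.1876       106.3751
  3        57.50        51.1542       153.4625
  4     2,057.50     1,760.4518     7,041.8070
  Σ                  1,920.0952     7,356.9464
Price P = Σ PV = 1,920.0952.
Macaulay duration = Σ(t·PV) / P = 7,356.9464 / 1,920.0952 = 3.83155 half-year periods.
In years: 3.83155 / 2 = 1.91578 years.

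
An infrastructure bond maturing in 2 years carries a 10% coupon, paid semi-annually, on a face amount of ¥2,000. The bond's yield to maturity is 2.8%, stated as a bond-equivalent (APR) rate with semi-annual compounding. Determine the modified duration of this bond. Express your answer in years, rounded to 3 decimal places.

1.845 years

Periodic yield y = 0.014. First find Macaulay duration:
  t   CF        PV=CF/(1+0.014)^t    t·PV
  1       100.00        98.6193        98.6193
  2       100.00        97.2577       194.5154
  3       100.00        95.9149       287.7447
  4     2,100.00     1,986.4035     7,945.6141
  Σ                  2,278.1955     8,526.4936
P = 2,278.1955; Macaulay duration = 8,526.4936 / 2,278.1955 = 3.74265 half-year periods = 1.87133 years.
Modified duration = D_Mac / (1 + y) = 1.87133 / 1.014 = 1.84549 years.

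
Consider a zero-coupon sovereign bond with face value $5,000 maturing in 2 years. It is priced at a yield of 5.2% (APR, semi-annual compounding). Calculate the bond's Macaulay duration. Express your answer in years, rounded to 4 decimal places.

2.0000 years

A zero-coupon bond has a single cash flow at maturity, so its Macaulay duration equals its maturity: 2 years.
(Equivalently: 4 semi-annual periods ÷ 2 = 2 years.)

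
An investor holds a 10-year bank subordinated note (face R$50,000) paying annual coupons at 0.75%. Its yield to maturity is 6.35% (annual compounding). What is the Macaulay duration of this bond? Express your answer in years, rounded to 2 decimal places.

Periodic yield y = 0.0635. Discount each cash flow and weight by its year:
  t   CF        PV=CF/(1+0.0635)^t    t·PV
  1       375.00       352.6093       352.6093
  2       375.00       331.5555       663.1111
  3       375.00       311.7588       935.2765
  4       375.00       293.1442     1,172.5768
  5       375.00       275.6410     1,378.2049
  6       375.00       259.1829     1,555.0972
  7       375.00       243.7075     1,705.9522
  8       375.00       229.1560     1,833.2483
  9       375.00       215.4735     1,939.2613
  10   50,375.00    27,216.9914   272,169.9144
  Σ                 29,729.2202   283,705.2521
Price P = Σ PV = 29,729.2202.
Macaulay duration = Σ(t·PV) / P = 283,705.2521 / 29,729.2202 = 9.54298 years.

9.54 years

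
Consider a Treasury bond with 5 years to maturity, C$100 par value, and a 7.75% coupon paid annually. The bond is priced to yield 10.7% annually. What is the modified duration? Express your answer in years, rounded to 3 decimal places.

3.872 years

Periodic yield y = 0.107. First find Macaulay duration:
  t   CF        PV=CF/(1+0.107)^t    t·PV
  1         7.75         7.0009         7.0009
  2         7.75         6.3242        12.6484
  3         7.75         5.7129        17.1388
  4         7.75         5.1607        20.6429
  5       107.75        64.8155       324.0777
  Σ                     89.0143       381.5088
P = 89.0143; Macaulay duration = 381.5088 / 89.0143 = 4.28593 years.
Modified duration = D_Mac / (1 + y) = 4.28593 / 1.107 = 3.87166 years.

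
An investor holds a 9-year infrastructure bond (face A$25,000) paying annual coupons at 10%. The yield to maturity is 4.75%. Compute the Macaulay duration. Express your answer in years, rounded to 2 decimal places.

Periodic yield y = 0.0475. Discount each cash flow and weight by its year:
  t   CF        PV=CF/(1+0.0475)^t    t·PV
  1     2,500.00     2,386.6348     2,386.6348
  2     2,500.00     2,278.4104     4,556.8207
  3     2,500.00     2,175.0934     6,525.2802
  4     2,500.00     2,076.4615     8,305.8460
  5     2,500.00     1,982.3021     9,911.5107
  6     2,500.00     1,892.4125    11,354.4753
  7     2,500.00     1,806.5991    12,646.1936
  8     2,500.00     1,724.6769    13,797.4155
  9    27,500.00    18,111.1659   163,000.4932
  Σ                 34,433.7567   232,484.6701
Price P = Σ PV = 34,433.7567.
Macaulay duration = Σ(t·PV) / P = 232,484.6701 / 34,433.7567 = 6.75165 years.

6.75 years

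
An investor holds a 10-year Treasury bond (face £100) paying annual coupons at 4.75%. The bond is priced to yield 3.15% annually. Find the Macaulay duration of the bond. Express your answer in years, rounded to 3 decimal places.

8.316 years

Periodic yield y = 0.0315. Discount each cash flow and weight by its year:
  t   CF        PV=CF/(1+0.0315)^t    t·PV
  1         4.75         4.6049         4.6049
  2         4.75         4.4643         8.9286
  3         4.75         4.3280        12.9840
  4         4.75         4.1958        16.7833
  5         4.75         4.0677        20.3384
  6         4.75         3.9435        23.6608
  7         4.75         3.8230        26.7613
  8         4.75         3.7063        29.6503
  9         4.75         3.5931        32.3380
  10      104.75        76.8178       768.1777
  Σ                    113.5444       944.2274
Price P = Σ PV = 113.5444.
Macaulay duration = Σ(t·PV) / P = 944.2274 / 113.5444 = 8.31593 years.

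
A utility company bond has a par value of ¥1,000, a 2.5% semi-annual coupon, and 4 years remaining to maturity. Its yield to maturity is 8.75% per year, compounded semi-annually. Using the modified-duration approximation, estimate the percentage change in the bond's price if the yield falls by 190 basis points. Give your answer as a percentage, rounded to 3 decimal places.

+6.927%

Periodic yield y = 0.04375. Modified duration first:
  t   CF        PV=CF/(1+0.04375)^t    t·PV
  1        12.50        11.9760        11.9760
  2        12.50        11.4741        22.9481
  3        12.50        10.9931        32.9793
  4        12.50        10.5323        42.1293
  5        12.50        10.0908        50.4542
  6        12.50         9.6679        58.0073
  7        12.50         9.2626        64.8385
  8     1,012.50       718.8249     5,750.5994
  Σ                    792.8218     6,033.9321
P = 792.8218; D_Mac = 7.61070 half-year periods = 3.80535 yrs; D_mod = 3.80535/(1+0.04375) = 3.64585 yrs.
ΔP/P ≈ -D_mod · Δy = -3.64585 × (-0.019) = +0.069271 = +6.9271%.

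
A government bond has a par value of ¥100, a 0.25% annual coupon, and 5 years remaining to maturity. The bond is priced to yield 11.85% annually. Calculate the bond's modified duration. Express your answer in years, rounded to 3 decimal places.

4.439 years

Periodic yield y = 0.1185. First find Macaulay duration:
  t   CF        PV=CF/(1+0.1185)^t    t·PV
  1         0.25         0.2235         0.2235
  2         0.25         0.1998         0.3997
  3         0.25         0.1787         0.5360
  4         0.25         0.1597         0.6389
  5       100.25        57.2670       286.3350
  Σ                     58.0287       288.1331
P = 58.0287; Macaulay duration = 288.1331 / 58.0287 = 4.96535 years.
Modified duration = D_Mac / (1 + y) = 4.96535 / 1.1185 = 4.43929 years.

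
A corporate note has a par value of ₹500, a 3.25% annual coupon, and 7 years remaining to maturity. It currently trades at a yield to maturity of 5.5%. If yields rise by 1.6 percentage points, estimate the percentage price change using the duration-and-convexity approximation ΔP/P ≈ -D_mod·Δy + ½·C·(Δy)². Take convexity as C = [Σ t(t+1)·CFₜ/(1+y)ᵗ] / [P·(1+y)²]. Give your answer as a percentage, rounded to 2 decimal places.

With y = 0.055:
  t   CF        PV=CF/(1+0.055)^t    t·PV        t(t+1)·PV
  1        16.25        15.4028        15.4028          30.8057
  2        16.25        14.5999        29.1997          87.5991
  3        16.25        13.8387        41.5162         166.0647
  4        16.25        13.1173        52.4691         262.3454
  5        16.25        12.4334        62.1672         373.0030
  6        16.25        11.7852        70.7115         494.9803
  7       516.25       354.8893     2,484.2248      19,873.7981
  Σ                    436.0666     2,755.6912      21,288.5963
P = 436.0666; D_Mac = 6.31943 yrs; D_mod = 5.98998 yrs; C = 43.86208.
Duration effect: -5.98998 × (+0.016) = -0.095840
Convexity effect: 0.5 × 43.86208 × (0.016)² = +0.0056143
ΔP/P ≈ -0.095840 + 0.0056143 = -0.090225 = -9.0225%.

-9.02%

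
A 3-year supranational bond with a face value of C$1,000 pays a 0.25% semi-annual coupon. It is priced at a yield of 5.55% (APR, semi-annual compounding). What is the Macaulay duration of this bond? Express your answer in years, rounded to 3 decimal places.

Periodic yield y = 0.02775. Discount each cash flow and weight by its period:
  t   CF        PV=CF/(1+0.02775)^t    t·PV
  1         1.25         1.2162         1.2162
  2         1.25         1.1834         2.3668
  3         1.25         1.1515         3.4544
  4         1.25         1.1204         4.4815
  5         1.25         1.0901         5.4506
  6     1,001.25       849.6061     5,097.6365
  Σ                    855.3677     5,114.6060
Price P = Σ PV = 855.3677.
Macaulay duration = Σ(t·PV) / P = 5,114.6060 / 855.3677 = 5.97942 half-year periods.
In years: 5.97942 / 2 = 2.98971 years.

2.990 years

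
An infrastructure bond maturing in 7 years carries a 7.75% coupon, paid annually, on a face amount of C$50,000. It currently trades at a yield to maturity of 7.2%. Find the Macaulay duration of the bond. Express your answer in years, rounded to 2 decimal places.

Periodic yield y = 0.072. Discount each cash flow and weight by its year:
  t   CF        PV=CF/(1+0.072)^t    t·PV
  1     3,875.00     3,614.7388     3,614.7388
  2     3,875.00     3,371.9578     6,743.9157
  3     3,875.00     3,145.4831     9,436.4492
  4     3,875.00     2,934.2193    11,736.8771
  5     3,875.00     2,737.1448    13,685.7242
  6     3,875.00     2,553.3068    15,319.8405
  7    53,875.00    33,114.9258   231,804.4803
  Σ                 51,471.7763   292,342.0258
Price P = Σ PV = 51,471.7763.
Macaulay duration = Σ(t·PV) / P = 292,342.0258 / 51,471.7763 = 5.67966 years.

5.68 years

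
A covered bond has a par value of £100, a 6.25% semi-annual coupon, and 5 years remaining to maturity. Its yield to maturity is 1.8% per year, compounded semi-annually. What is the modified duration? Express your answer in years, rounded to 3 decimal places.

Periodic yield y = 0.009. First find Macaulay duration:
  t   CF        PV=CF/(1+0.009)^t    t·PV
  1        3.125         3.0971         3.0971
  2        3.125         3.0695         6.1390
  3        3.125         3.0421         9.1264
  4        3.125         3.0150        12.0599
  5        3.125         2.9881        14.9405
  6        3.125         2.9614        17.7686
  7        3.125         2.9350        20.5452
  8        3.125         2.9088        23.2708
  9        3.125         2.8829        25.9461
  10     103.125        94.2871       942.8710
  Σ                    121.1871     1,075.7646
P = 121.1871; Macaulay duration = 1,075.7646 / 121.1871 = 8.87689 half-year periods = 4.43844 years.
Modified duration = D_Mac / (1 + y) = 4.43844 / 1.009 = 4.39885 years.

4.399 years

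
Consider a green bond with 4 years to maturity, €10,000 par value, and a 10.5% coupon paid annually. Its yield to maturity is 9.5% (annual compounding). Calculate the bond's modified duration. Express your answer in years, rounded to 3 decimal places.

Periodic yield y = 0.095. First find Macaulay duration:
  t   CF        PV=CF/(1+0.095)^t    t·PV
  1     1,050.00       958.9041       958.9041
  2     1,050.00       875.7115     1,751.4230
  3     1,050.00       799.7365     2,399.2096
  4    11,050.00     7,686.0959    30,744.3838
  Σ                 10,320.4481    35,853.9205
P = 10,320.4481; Macaulay duration = 35,853.9205 / 10,320.4481 = 3.47407 years.
Modified duration = D_Mac / (1 + y) = 3.47407 / 1.095 = 3.17266 years.

3.173 years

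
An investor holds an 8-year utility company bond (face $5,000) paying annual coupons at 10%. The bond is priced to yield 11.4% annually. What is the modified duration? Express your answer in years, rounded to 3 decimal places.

5.191 years

Periodic yield y = 0.114. First find Macaulay duration:
  t   CF        PV=CF/(1+0.114)^t    t·PV
  1       500.00       448.8330       448.8330
  2       500.00       402.9022       805.8044
  3       500.00       361.6716     1,085.0149
  4       500.00       324.6603     1,298.6414
  5       500.00       291.4366     1,457.1829
  6       500.00       261.6127     1,569.6763
  7       500.00       234.8409     1,643.8860
  8     5,500.00     2,318.8954    18,551.1634
  Σ                  4,644.8528    26,860.2022
P = 4,644.8528; Macaulay duration = 26,860.2022 / 4,644.8528 = 5.78279 years.
Modified duration = D_Mac / (1 + y) = 5.78279 / 1.114 = 5.19101 years.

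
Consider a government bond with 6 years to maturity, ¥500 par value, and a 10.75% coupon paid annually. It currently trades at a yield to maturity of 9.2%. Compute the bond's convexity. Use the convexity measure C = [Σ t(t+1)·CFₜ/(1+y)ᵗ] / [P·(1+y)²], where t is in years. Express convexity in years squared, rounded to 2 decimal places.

25.69

With y = 0.092:
  t   CF        PV=CF/(1+0.092)^t    t·PV        t(t+1)·PV
  1        53.75        49.2216        49.2216          98.4432
  2        53.75        45.0747        90.1495         270.4484
  3        53.75        41.2772       123.8317         495.3268
  4        53.75        37.7997       151.1986         755.9932
  5        53.75        34.6151       173.0754       1,038.4522
  6       553.75       326.5712     1,959.4273      13,715.9913
  Σ                    534.5595     2,546.9041      16,374.6551
P = 534.5595.
Convexity = Σ t(t+1)·PV / [P·(1+y)²] = 16,374.6551 / (534.5595 × 1.192464) = 25.68803.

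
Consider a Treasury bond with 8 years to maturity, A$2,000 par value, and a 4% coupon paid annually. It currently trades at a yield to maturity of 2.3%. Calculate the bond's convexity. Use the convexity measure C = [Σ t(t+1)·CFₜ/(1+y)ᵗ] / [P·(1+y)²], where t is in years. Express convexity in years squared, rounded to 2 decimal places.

58.17

With y = 0.023:
  t   CF        PV=CF/(1+0.023)^t    t·PV        t(t+1)·PV
  1        80.00        78.2014        78.2014         156.4027
  2        80.00        76.4432       152.8864         458.6591
  3        80.00        74.7245       224.1735         896.6941
  4        80.00        73.0445       292.1780       1,460.8898
  5        80.00        71.4022       357.0112       2,142.0671
  6        80.00        69.7969       418.7814       2,931.4701
  7        80.00        68.2277       477.5937       3,820.7496
  8     2,080.00     1,734.0366    13,872.2930     124,850.6368
  Σ                  2,245.8770    15,873.1185     136,717.5693
P = 2,245.8770.
Convexity = Σ t(t+1)·PV / [P·(1+y)²] = 136,717.5693 / (2,245.8770 × 1.046529) = 58.16840.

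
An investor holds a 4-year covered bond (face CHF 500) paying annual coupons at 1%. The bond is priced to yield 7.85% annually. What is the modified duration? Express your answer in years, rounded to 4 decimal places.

Periodic yield y = 0.0785. First find Macaulay duration:
  t   CF        PV=CF/(1+0.0785)^t    t·PV
  1         5.00         4.6361         4.6361
  2         5.00         4.2986         8.5973
  3         5.00         3.9857        11.9572
  4       505.00       373.2594     1,493.0377
  Σ                    386.1799     1,518.2282
P = 386.1799; Macaulay duration = 1,518.2282 / 386.1799 = 3.93140 years.
Modified duration = D_Mac / (1 + y) = 3.93140 / 1.0785 = 3.64525 years.

3.6452 years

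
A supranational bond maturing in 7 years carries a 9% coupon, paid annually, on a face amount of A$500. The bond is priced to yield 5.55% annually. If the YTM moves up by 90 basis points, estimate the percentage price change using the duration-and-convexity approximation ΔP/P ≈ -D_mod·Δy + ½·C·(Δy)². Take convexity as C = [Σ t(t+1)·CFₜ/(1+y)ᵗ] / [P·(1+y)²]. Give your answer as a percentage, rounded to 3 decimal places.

-4.647%

With y = 0.0555:
  t   CF        PV=CF/(1+0.0555)^t    t·PV        t(t+1)·PV
  1        45.00        42.6338        42.6338          85.2676
  2        45.00        40.3921        80.7841         242.3524
  3        45.00        38.2682       114.8045         459.2182
  4        45.00        36.2560       145.0239         725.1195
  5        45.00        34.3496       171.7479       1,030.4871
  6        45.00        32.5434       195.2605       1,366.8233
  7       545.00       373.4125     2,613.8874      20,911.0994
  Σ                    597.8555     3,364.1421      24,820.3675
P = 597.8555; D_Mac = 5.62702 yrs; D_mod = 5.33114 yrs; C = 37.26452.
Duration effect: -5.33114 × (+0.009) = -0.047980
Convexity effect: 0.5 × 37.26452 × (0.009)² = +0.0015092
ΔP/P ≈ -0.047980 + 0.0015092 = -0.046471 = -4.6471%.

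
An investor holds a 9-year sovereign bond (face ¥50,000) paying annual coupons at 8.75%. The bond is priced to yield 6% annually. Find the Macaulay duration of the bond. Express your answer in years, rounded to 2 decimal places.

6.80 years

Periodic yield y = 0.06. Discount each cash flow and weight by its year:
  t   CF        PV=CF/(1+0.06)^t    t·PV
  1     4,375.00     4,127.3585     4,127.3585
  2     4,375.00     3,893.7344     7,787.4689
  3     4,375.00     3,673.3344    11,020.0031
  4     4,375.00     3,465.4098    13,861.6391
  5     4,375.00     3,269.2545    16,346.2725
  6     4,375.00     3,084.2024    18,505.2142
  7     4,375.00     2,909.6249    20,367.3741
  8     4,375.00     2,744.9291    21,959.4330
  9    54,375.00    32,184.4790   289,660.3106
  Σ                 59,352.3269   403,635.0739
Price P = Σ PV = 59,352.3269.
Macaulay duration = Σ(t·PV) / P = 403,635.0739 / 59,352.3269 = 6.80066 years.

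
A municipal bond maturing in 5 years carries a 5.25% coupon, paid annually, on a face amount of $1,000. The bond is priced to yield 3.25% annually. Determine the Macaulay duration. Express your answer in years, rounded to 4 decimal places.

Periodic yield y = 0.0325. Discount each cash flow and weight by its year:
  t   CF        PV=CF/(1+0.0325)^t    t·PV
  1        52.50        50.8475        50.8475
  2        52.50        49.2469        98.4939
  3        52.50        47.6968       143.0904
  4        52.50        46.1954       184.7817
  5     1,052.50       896.9574     4,484.7869
  Σ                  1,090.9440     4,962.0003
Price P = Σ PV = 1,090.9440.
Macaulay duration = Σ(t·PV) / P = 4,962.0003 / 1,090.9440 = 4.54835 years.

4.5484 years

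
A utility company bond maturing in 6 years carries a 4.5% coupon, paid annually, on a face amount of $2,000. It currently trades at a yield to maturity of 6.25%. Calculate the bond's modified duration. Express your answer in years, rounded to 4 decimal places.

5.0424 years

Periodic yield y = 0.0625. First find Macaulay duration:
  t   CF        PV=CF/(1+0.0625)^t    t·PV
  1        90.00        84.7059        84.7059
  2        90.00        79.7232       159.4464
  3        90.00        75.0336       225.1008
  4        90.00        70.6198       282.4794
  5        90.00        66.4657       332.3287
  6     2,090.00     1,452.6890     8,716.1341
  Σ                  1,829.2372     9,800.1952
P = 1,829.2372; Macaulay duration = 9,800.1952 / 1,829.2372 = 5.35753 years.
Modified duration = D_Mac / (1 + y) = 5.35753 / 1.0625 = 5.04238 years.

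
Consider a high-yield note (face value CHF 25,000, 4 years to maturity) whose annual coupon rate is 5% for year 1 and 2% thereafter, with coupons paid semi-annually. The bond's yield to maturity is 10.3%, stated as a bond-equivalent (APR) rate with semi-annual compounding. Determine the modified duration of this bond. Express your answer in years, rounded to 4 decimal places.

3.5399 years

Periodic yield y = 0.0515. First find Macaulay duration:
  t   CF        PV=CF/(1+0.0515)^t    t·PV
  1       625.00       594.3890       594.3890
  2       625.00       565.2772     1,130.5544
  3       250.00       215.0365       645.1095
  4       250.00       204.5045       818.0181
  5       250.00       194.4884       972.4418
  6       250.00       184.9628     1,109.7767
  7       250.00       175.9037     1,231.3262
  8    25,250.00    16,896.1270   135,169.0163
  Σ                 19,030.6891   141,670.6319
P = 19,030.6891; Macaulay duration = 141,670.6319 / 19,030.6891 = 7.44432 half-year periods = 3.72216 years.
Modified duration = D_Mac / (1 + y) = 3.72216 / 1.0515 = 3.53986 years.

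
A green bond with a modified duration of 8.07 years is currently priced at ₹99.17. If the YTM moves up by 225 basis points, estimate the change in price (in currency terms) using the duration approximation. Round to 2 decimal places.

-₹18.01

Duration approximation: ΔP/P ≈ -D_mod · Δy = -8.07 × (+0.0225) = -0.181575.
ΔP ≈ 99.17 × (-0.181575) = -18.00679275.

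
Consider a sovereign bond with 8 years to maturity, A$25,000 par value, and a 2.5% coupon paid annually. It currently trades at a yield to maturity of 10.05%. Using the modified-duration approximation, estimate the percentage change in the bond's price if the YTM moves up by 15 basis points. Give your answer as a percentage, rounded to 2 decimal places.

-0.97%

Periodic yield y = 0.1005. Modified duration first:
  t   CF        PV=CF/(1+0.1005)^t    t·PV
  1       625.00       567.9237       567.9237
  2       625.00       516.0597     1,032.1193
  3       625.00       468.9320     1,406.7960
  4       625.00       426.1081     1,704.4326
  5       625.00       387.1950     1,935.9752
  6       625.00       351.8356     2,111.0134
  7       625.00       319.7052     2,237.9363
  8    25,625.00    11,910.8704    95,286.9631
  Σ                 14,948.6297   106,283.1597
P = 14,948.6297; D_Mac = 7.10989 yrs; D_mod = 7.10989/(1+0.1005) = 6.46060 yrs.
ΔP/P ≈ -D_mod · Δy = -6.46060 × (+0.0015) = -0.009691 = -0.9691%.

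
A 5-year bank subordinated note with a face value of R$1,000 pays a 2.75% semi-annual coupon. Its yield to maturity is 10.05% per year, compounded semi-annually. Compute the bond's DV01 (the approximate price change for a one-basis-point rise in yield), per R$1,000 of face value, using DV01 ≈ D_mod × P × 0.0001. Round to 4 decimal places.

Periodic yield y = 0.05025.
  t   CF        PV=CF/(1+0.05025)^t    t·PV
  1        13.75        13.0921        13.0921
  2        13.75        12.4657        24.9314
  3        13.75        11.8693        35.6079
  4        13.75        11.3014        45.2056
  5        13.75        10.7607        53.8033
  6        13.75        10.2458        61.4749
  7        13.75         9.7556        68.2892
  8        13.75         9.2888        74.3107
  9        13.75         8.8444        79.5996
  10    1,013.75       620.8747     6,208.7470
  Σ                    718.4985     6,665.0617
P = 718.4985; D_Mac = 9.27637 half-year periods = 4.63819 yrs; D_mod = 4.41627 yrs.
DV01 ≈ 4.41627 × 718.4985 × 0.0001 = 0.317308.

R$0.3173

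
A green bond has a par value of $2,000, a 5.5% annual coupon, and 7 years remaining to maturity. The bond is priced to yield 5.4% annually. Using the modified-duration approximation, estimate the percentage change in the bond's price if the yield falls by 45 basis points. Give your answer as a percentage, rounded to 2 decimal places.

Periodic yield y = 0.054. Modified duration first:
  t   CF        PV=CF/(1+0.054)^t    t·PV
  1       110.00       104.3643       104.3643
  2       110.00        99.0174       198.0348
  3       110.00        93.9444       281.8332
  4       110.00        89.1313       356.5252
  5       110.00        84.5648       422.8240
  6       110.00        80.2323       481.3936
  7     2,110.00     1,460.1524    10,221.0666
  Σ                  2,011.4068    12,066.0417
P = 2,011.4068; D_Mac = 5.99881 yrs; D_mod = 5.99881/(1+0.054) = 5.69147 yrs.
ΔP/P ≈ -D_mod · Δy = -5.69147 × (-0.0045) = +0.025612 = +2.5612%.

+2.56%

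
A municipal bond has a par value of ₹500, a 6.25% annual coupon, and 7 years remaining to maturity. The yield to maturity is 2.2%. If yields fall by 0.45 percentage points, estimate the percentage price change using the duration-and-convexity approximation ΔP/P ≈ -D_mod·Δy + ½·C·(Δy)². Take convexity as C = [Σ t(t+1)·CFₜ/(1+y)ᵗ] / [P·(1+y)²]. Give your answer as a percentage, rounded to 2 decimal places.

With y = 0.022:
  t   CF        PV=CF/(1+0.022)^t    t·PV        t(t+1)·PV
  1        31.25        30.5773        30.5773          61.1546
  2        31.25        29.9191        59.8382         179.5145
  3        31.25        29.2750        87.8251         351.3003
  4        31.25        28.6448       114.5794         572.8968
  5        31.25        28.0282       140.1411         840.8466
  6        31.25        27.4249       164.5492       1,151.8447
  7       531.25       456.1868     3,193.3073      25,546.4583
  Σ                    630.0561     3,790.8176      28,704.0160
P = 630.0561; D_Mac = 6.01663 yrs; D_mod = 5.88712 yrs; C = 43.61759.
Duration effect: -5.88712 × (-0.0045) = +0.026492
Convexity effect: 0.5 × 43.61759 × (-0.0045)² = +0.0004416
ΔP/P ≈ +0.026492 + 0.0004416 = +0.026934 = +2.6934%.

+2.69%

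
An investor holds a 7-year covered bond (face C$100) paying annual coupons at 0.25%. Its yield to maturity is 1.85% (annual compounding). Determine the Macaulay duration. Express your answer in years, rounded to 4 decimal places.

Periodic yield y = 0.0185. Discount each cash flow and weight by its year:
  t   CF        PV=CF/(1+0.0185)^t    t·PV
  1         0.25         0.2455         0.2455
  2         0.25         0.2410         0.4820
  3         0.25         0.2366         0.7099
  4         0.25         0.2323         0.9293
  5         0.25         0.2281         1.1405
  6         0.25         0.2240         1.3438
  7       100.25        88.1774       617.2416
  Σ                     89.5848       622.0925
Price P = Σ PV = 89.5848.
Macaulay duration = Σ(t·PV) / P = 622.0925 / 89.5848 = 6.94417 years.

6.9442 years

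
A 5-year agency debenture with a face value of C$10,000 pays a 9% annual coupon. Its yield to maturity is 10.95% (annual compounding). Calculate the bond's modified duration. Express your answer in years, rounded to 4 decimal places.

Periodic yield y = 0.1095. First find Macaulay duration:
  t   CF        PV=CF/(1+0.1095)^t    t·PV
  1       900.00       811.1762       811.1762
  2       900.00       731.1187     1,462.2374
  3       900.00       658.9623     1,976.8870
  4       900.00       593.9273     2,375.7092
  5    10,900.00     6,483.2081    32,416.0407
  Σ                  9,278.3927    39,042.0505
P = 9,278.3927; Macaulay duration = 39,042.0505 / 9,278.3927 = 4.20785 years.
Modified duration = D_Mac / (1 + y) = 4.20785 / 1.1095 = 3.79256 years.

3.7926 years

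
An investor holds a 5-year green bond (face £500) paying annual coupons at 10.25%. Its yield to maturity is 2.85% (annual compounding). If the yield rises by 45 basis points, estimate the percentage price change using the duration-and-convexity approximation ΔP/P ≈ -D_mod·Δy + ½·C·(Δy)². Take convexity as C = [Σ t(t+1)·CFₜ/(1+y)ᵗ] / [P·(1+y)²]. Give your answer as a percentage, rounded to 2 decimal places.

-1.85%

With y = 0.0285:
  t   CF        PV=CF/(1+0.0285)^t    t·PV        t(t+1)·PV
  1        51.25        49.8298        49.8298          99.6597
  2        51.25        48.4491        96.8981         290.6943
  3        51.25        47.1065       141.3195         565.2782
  4        51.25        45.8012       183.2047         916.0236
  5       551.25       478.9907     2,394.9537      14,369.7224
  Σ                    670.1773     2,866.2060      16,241.3782
P = 670.1773; D_Mac = 4.27679 yrs; D_mod = 4.15828 yrs; C = 22.90997.
Duration effect: -4.15828 × (+0.0045) = -0.018712
Convexity effect: 0.5 × 22.90997 × (0.0045)² = +0.0002320
ΔP/P ≈ -0.018712 + 0.0002320 = -0.018480 = -1.8480%.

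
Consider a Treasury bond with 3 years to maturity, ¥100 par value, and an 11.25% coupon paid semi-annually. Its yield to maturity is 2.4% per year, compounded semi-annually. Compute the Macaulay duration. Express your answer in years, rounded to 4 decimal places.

2.6730 years

Periodic yield y = 0.012. Discount each cash flow and weight by its period:
  t   CF        PV=CF/(1+0.012)^t    t·PV
  1        5.625         5.5583         5.5583
  2        5.625         5.4924        10.9848
  3        5.625         5.4273        16.2818
  4        5.625         5.3629        21.4516
  5        5.625         5.2993        26.4966
  6      105.625        98.3295       589.9768
  Σ                    125.4696       670.7499
Price P = Σ PV = 125.4696.
Macaulay duration = Σ(t·PV) / P = 670.7499 / 125.4696 = 5.34591 half-year periods.
In years: 5.34591 / 2 = 2.67296 years.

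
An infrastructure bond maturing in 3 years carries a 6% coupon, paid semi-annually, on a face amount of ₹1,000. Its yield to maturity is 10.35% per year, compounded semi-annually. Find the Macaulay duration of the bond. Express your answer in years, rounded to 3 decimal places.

Periodic yield y = 0.05175. Discount each cash flow and weight by its period:
  t   CF        PV=CF/(1+0.05175)^t    t·PV
  1        30.00        28.5239        28.5239
  2        30.00        27.1204        54.2408
  3        30.00        25.7860        77.3579
  4        30.00        24.5172        98.0689
  5        30.00        23.3109       116.5544
  6     1,030.00       760.9605     4,565.7629
  Σ                    890.2189     4,940.5088
Price P = Σ PV = 890.2189.
Macaulay duration = Σ(t·PV) / P = 4,940.5088 / 890.2189 = 5.54977 half-year periods.
In years: 5.54977 / 2 = 2.77488 years.

2.775 years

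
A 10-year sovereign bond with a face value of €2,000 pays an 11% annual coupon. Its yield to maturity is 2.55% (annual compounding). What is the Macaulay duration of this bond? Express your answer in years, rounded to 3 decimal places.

7.399 years

Periodic yield y = 0.0255. Discount each cash flow and weight by its year:
  t   CF        PV=CF/(1+0.0255)^t    t·PV
  1       220.00       214.5295       214.5295
  2       220.00       209.1950       418.3900
  3       220.00       203.9932       611.9796
  4       220.00       198.9207       795.6829
  5       220.00       193.9744       969.8719
  6       220.00       189.1510     1,134.9061
  7       220.00       184.4476     1,291.1333
  8       220.00       179.8611     1,438.8892
  9       220.00       175.3887     1,578.4986
  10    2,220.00     1,725.8233    17,258.2330
  Σ                  3,475.2846    25,712.1141
Price P = Σ PV = 3,475.2846.
Macaulay duration = Σ(t·PV) / P = 25,712.1141 / 3,475.2846 = 7.39856 years.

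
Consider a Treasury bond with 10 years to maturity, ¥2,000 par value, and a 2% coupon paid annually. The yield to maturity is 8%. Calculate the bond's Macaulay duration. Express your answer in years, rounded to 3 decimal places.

8.848 years

Periodic yield y = 0.08. Discount each cash flow and weight by its year:
  t   CF        PV=CF/(1+0.08)^t    t·PV
  1        40.00        37.0370        37.0370
  2        40.00        34.2936        68.5871
  3        40.00        31.7533        95.2599
  4        40.00        29.4012       117.6048
  5        40.00        27.2233       136.1166
  6        40.00        25.2068       151.2407
  7        40.00        23.3396       163.3773
  8        40.00        21.6108       172.8860
  9        40.00        20.0100       180.0896
  10    2,040.00       944.9147     9,449.1472
  Σ                  1,194.7902    10,571.3463
Price P = Σ PV = 1,194.7902.
Macaulay duration = Σ(t·PV) / P = 10,571.3463 / 1,194.7902 = 8.84787 years.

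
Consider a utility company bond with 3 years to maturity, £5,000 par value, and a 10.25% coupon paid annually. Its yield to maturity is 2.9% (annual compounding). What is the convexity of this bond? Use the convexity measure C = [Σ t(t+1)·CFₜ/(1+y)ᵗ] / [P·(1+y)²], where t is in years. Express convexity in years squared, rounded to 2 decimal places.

With y = 0.029:
  t   CF        PV=CF/(1+0.029)^t    t·PV        t(t+1)·PV
  1       512.50       498.0564       498.0564         996.1127
  2       512.50       484.0198       968.0396       2,904.1187
  3     5,512.50     5,059.4403    15,178.3210      60,713.2839
  Σ                  6,041.5165    16,644.4169      64,613.5154
P = 6,041.5165.
Convexity = Σ t(t+1)·PV / [P·(1+y)²] = 64,613.5154 / (6,041.5165 × 1.058841) = 10.10059.

10.10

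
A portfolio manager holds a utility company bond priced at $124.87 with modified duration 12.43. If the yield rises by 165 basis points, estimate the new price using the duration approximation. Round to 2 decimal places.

Duration approximation: ΔP/P ≈ -D_mod · Δy = -12.43 × (+0.0165) = -0.205095.
New price ≈ 124.87 × (1 - 0.205095) = 99.25978735.

$99.26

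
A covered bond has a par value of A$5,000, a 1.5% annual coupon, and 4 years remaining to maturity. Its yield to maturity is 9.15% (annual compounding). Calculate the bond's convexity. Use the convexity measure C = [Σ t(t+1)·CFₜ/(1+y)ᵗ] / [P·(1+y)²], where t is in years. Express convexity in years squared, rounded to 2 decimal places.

16.21

With y = 0.0915:
  t   CF        PV=CF/(1+0.0915)^t    t·PV        t(t+1)·PV
  1        75.00        68.7128        68.7128         137.4256
  2        75.00        62.9526       125.9052         377.7157
  3        75.00        57.6753       173.0260         692.1039
  4     5,075.00     3,575.5354    14,302.1417      71,510.7087
  Σ                  3,764.8762    14,669.7857      72,717.9538
P = 3,764.8762.
Convexity = Σ t(t+1)·PV / [P·(1+y)²] = 72,717.9538 / (3,764.8762 × 1.191372) = 16.21226.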